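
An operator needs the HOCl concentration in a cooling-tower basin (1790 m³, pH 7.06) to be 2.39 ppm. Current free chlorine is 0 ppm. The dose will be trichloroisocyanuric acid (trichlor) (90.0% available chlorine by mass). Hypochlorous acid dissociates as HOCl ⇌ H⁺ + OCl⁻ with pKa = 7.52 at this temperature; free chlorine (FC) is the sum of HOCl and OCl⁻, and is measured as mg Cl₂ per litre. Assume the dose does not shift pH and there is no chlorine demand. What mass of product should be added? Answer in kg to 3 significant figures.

Volume: 1790 m³ = 1,790,000 L.
[OCl⁻]/[HOCl] = 10^(pH − pKa) = 10^(7.06 − 7.52) = 0.3467; fraction as HOCl = 1/(1 + 0.3467) = 0.7425.
Free chlorine required for 2.39 ppm HOCl: 2.39 / 0.7425 = 3.219 ppm.
FC to add: 3.219 − 0 = 3.219 mg/L as Cl₂.
Cl₂ equivalent: 3.219 mg/L × 1,790,000 L = 5761 g.
Product at 90.0% available Cl: 5761 / 0.9 = 6402 g.

6.40 kg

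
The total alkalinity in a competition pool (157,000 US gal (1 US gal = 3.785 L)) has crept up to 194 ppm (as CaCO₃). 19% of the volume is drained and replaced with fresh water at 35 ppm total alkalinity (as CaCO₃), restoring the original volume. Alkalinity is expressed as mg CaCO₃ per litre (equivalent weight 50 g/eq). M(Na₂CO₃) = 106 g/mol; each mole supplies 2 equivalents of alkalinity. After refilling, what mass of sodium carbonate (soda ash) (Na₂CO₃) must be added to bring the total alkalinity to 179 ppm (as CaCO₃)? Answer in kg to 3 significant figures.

Volume: 157,000 US gal × 3.785 L/gal = 594,245 L.
After draining 19% and refilling: 194 × 0.81 + 35 × 0.19 = 163.79 ppm.
Deficit to target: 179 − 163.79 = 15.21 mg/L.
As CaCO₃: 15.21 mg/L × 594,245 L = 9038 g; ÷ 50 g/eq ÷ 2 = 90.38 mol Na₂CO₃.
Mass: 90.38 × 106 = 9581 g.

9.58 kg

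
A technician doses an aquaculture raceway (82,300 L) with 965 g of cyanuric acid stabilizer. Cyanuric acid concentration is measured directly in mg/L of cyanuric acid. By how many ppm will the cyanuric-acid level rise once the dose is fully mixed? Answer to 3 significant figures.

11.7 ppm

Rise: 965 g / 82,300 L × 1000 = 11.73 mg/L.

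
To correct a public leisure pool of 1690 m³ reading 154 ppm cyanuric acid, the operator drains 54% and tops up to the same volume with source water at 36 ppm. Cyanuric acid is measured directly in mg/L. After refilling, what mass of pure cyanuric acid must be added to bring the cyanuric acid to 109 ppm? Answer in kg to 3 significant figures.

31.6 kg

Volume: 1690 m³ = 1,690,000 L.
After draining 54% and refilling: 154 × 0.46 + 36 × 0.54 = 90.28 ppm.
Deficit to target: 109 − 90.28 = 18.72 mg/L.
Mass: 18.72 mg/L × 1,690,000 L = 31,640 g cyanuric acid.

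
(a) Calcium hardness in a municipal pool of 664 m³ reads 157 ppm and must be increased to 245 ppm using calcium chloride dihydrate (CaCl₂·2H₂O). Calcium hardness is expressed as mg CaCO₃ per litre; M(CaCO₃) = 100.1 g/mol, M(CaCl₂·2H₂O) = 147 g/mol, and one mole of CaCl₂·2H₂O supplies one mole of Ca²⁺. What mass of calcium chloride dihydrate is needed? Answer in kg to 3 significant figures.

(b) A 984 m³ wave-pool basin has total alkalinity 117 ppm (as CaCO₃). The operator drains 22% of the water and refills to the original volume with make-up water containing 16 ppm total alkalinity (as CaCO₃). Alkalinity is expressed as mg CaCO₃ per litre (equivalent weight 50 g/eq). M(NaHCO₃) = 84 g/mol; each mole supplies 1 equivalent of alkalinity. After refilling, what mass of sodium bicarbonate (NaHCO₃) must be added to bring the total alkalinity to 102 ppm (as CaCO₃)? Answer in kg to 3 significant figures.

(a) 85.8 kg; (b) 11.9 kg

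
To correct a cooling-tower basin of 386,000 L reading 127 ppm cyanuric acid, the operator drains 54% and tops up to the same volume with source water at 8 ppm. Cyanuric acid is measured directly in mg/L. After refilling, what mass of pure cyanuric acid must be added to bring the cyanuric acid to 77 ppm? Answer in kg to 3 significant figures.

5.50 kg

After draining 54% and refilling: 127 × 0.46 + 8 × 0.54 = 62.74 ppm.
Deficit to target: 77 − 62.74 = 14.26 mg/L.
Mass: 14.26 mg/L × 386,000 L = 5504 g cyanuric acid.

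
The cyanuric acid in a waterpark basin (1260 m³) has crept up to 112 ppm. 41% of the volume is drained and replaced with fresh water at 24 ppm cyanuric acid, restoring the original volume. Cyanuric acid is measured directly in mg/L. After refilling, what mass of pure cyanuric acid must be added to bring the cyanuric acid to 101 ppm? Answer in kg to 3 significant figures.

Volume: 1260 m³ = 1,260,000 L.
After draining 41% and refilling: 112 × 0.59 + 24 × 0.41 = 75.92 ppm.
Deficit to target: 101 − 75.92 = 25.08 mg/L.
Mass: 25.08 mg/L × 1,260,000 L = 31,600 g cyanuric acid.

31.6 kg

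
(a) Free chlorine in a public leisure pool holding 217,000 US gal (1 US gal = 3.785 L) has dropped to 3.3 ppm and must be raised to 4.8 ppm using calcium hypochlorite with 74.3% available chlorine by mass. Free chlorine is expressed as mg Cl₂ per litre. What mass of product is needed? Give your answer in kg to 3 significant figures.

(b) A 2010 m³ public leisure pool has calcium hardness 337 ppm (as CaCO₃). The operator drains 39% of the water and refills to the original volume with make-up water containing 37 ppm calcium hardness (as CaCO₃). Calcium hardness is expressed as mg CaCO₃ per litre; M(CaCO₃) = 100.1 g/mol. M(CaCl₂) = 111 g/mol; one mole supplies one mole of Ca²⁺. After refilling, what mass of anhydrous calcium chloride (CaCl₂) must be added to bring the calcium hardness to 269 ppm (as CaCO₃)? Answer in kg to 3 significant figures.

(a) Volume: 217,000 US gal × 3.785 L/gal = 821,345 L.
(a) Chlorine deficit: 4.8 − 3.3 = 1.5 ppm = 1.5 mg/L as Cl₂.
(a) Cl₂ equivalent needed: 1.5 mg/L × 821,345 L = 1,232,000 mg = 1232 g.
(a) Product at 74.3% available chlorine: 1232 / 0.743 = 1658 g.

(b) Volume: 2010 m³ = 2,010,000 L.
(b) After draining 39% and refilling: 337 × 0.61 + 37 × 0.39 = 220 ppm.
(b) Deficit to target: 269 − 220 = 49 mg/L.
(b) As CaCO₃: 49 mg/L × 2,010,000 L = 98,490 g; ÷ 100.1 = 983.9 mol Ca²⁺.
(b) Mass: 983.9 × 111 = 109,200 g.

(a) 1.66 kg; (b) 109 kg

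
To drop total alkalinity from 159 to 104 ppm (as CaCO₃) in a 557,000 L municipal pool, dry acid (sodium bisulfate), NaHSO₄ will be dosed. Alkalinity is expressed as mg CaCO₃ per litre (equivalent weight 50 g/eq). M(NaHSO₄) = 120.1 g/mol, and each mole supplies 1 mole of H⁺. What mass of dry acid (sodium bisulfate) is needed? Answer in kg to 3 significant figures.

73.6 kg

Alkalinity to neutralize: (159 − 104) = 55 mg/L as CaCO₃ × 557,000 L = 30,640 g as CaCO₃.
Equivalents of H⁺ required: 30,640 ÷ 50 g/eq = 612.7 eq = 612.7 mol NaHSO₄.
Mass of NaHSO₄: 612.7 × 120.1 = 73,590 g.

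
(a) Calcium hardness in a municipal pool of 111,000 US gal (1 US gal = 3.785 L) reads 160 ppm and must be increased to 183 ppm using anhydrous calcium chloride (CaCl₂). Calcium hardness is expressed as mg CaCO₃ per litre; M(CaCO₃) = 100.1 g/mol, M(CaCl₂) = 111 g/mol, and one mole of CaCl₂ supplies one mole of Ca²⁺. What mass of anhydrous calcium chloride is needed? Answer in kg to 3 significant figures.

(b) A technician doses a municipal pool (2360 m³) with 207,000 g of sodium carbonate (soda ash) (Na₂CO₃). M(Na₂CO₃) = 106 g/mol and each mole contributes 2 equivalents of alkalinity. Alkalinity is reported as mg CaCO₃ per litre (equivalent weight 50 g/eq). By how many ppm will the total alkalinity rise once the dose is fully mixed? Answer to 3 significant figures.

(a) 10.7 kg; (b) 82.7 ppm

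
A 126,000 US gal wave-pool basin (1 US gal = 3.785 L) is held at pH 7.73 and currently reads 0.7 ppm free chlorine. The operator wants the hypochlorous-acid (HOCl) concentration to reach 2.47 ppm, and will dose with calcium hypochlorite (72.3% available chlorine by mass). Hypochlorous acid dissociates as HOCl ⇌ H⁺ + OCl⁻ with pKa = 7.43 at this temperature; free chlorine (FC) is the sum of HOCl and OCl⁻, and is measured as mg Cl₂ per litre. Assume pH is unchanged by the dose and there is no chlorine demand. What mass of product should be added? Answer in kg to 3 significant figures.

4.42 kg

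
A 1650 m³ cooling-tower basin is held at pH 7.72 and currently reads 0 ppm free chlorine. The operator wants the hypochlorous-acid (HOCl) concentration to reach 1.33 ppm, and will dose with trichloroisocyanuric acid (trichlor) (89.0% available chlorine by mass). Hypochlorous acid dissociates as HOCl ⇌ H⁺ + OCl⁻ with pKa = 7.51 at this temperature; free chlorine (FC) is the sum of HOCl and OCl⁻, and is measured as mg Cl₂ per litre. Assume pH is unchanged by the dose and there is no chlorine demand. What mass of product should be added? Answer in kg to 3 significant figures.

6.46 kg

Volume: 1650 m³ = 1,650,000 L.
[OCl⁻]/[HOCl] = 10^(pH − pKa) = 10^(7.72 − 7.51) = 1.622; fraction as HOCl = 1/(1 + 1.622) = 0.3814.
Free chlorine required for 1.33 ppm HOCl: 1.33 / 0.3814 = 3.487 ppm.
FC to add: 3.487 − 0 = 3.487 mg/L as Cl₂.
Cl₂ equivalent: 3.487 mg/L × 1,650,000 L = 5754 g.
Product at 89.0% available Cl: 5754 / 0.89 = 6465 g.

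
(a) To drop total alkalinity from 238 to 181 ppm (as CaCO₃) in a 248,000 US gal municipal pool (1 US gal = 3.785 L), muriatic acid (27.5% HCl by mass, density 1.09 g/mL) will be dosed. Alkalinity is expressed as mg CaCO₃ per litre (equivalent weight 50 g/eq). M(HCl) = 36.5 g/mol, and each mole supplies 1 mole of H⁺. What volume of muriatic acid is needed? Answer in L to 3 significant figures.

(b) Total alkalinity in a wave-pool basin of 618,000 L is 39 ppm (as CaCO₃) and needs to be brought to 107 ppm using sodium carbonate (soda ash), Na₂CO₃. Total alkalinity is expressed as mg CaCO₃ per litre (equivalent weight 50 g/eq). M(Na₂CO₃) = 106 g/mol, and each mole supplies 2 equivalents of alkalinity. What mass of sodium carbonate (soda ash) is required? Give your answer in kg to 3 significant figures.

(a) 130 L; (b) 44.5 kg

(a) Volume: 248,000 US gal × 3.785 L/gal = 938,680 L.
(a) Alkalinity to neutralize: (238 − 181) = 57 mg/L as CaCO₃ × 938,680 L = 53,500 g as CaCO₃.
(a) Equivalents of H⁺ required: 53,500 ÷ 50 g/eq = 1070 eq = 1070 mol HCl.
(a) Mass of HCl: 1070 × 36.5 = 39,060 g.
(a) Mass of 27.5% solution: 39,060 / 0.275 = 142,000 g.
(a) Volume: 142,000 g ÷ 1.09 g/mL = 130,300 mL.

(b) Alkalinity to add: (107 − 39) = 68 mg/L as CaCO₃ × 618,000 L = 42,020 g as CaCO₃.
(b) Equivalents: 42,020 g ÷ 50 g/eq = 840.5 eq.
(b) Each mole of Na₂CO₃ supplies 2 eq, so 840.5 / 2 = 420.2 mol.
(b) Mass: 420.2 mol × 106 g/mol = 44,550 g.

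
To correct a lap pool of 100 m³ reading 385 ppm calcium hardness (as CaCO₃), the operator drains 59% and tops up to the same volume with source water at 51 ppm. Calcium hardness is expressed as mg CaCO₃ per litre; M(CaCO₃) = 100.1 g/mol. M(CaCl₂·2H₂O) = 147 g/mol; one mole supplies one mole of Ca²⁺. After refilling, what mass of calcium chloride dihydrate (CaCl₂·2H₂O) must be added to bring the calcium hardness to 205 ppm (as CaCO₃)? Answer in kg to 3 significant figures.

2.51 kg

Volume: 100 m³ = 100,000 L.
After draining 59% and refilling: 385 × 0.41 + 51 × 0.59 = 187.94 ppm.
Deficit to target: 205 − 187.94 = 17.06 mg/L.
As CaCO₃: 17.06 mg/L × 100,000 L = 1706 g; ÷ 100.1 = 17.04 mol Ca²⁺.
Mass: 17.04 × 147 = 2505 g.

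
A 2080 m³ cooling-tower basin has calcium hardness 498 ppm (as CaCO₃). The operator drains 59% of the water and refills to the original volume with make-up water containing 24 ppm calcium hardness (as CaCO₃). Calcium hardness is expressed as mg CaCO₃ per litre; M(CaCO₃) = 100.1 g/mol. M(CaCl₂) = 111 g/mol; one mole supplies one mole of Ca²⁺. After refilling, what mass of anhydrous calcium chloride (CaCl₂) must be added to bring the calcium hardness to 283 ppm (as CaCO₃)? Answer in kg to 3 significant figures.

149 kg

Volume: 2080 m³ = 2,080,000 L.
After draining 59% and refilling: 498 × 0.41 + 24 × 0.59 = 218.34 ppm.
Deficit to target: 283 − 218.34 = 64.66 mg/L.
As CaCO₃: 64.66 mg/L × 2,080,000 L = 134,500 g; ÷ 100.1 = 1344 mol Ca²⁺.
Mass: 1344 × 111 = 149,100 g.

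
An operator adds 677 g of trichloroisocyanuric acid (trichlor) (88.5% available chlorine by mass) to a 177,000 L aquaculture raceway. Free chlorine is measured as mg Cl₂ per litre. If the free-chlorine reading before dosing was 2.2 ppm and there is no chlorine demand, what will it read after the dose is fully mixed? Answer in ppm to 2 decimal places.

Available chlorine delivered: 677 g × 0.885 = 599.1 g as Cl₂.
Concentration rise: 599.1 g / 177,000 L = 3.385 mg/L = 3.38 ppm.
Final FC: 2.2 + 3.38 = 5.58 ppm.

5.58 ppm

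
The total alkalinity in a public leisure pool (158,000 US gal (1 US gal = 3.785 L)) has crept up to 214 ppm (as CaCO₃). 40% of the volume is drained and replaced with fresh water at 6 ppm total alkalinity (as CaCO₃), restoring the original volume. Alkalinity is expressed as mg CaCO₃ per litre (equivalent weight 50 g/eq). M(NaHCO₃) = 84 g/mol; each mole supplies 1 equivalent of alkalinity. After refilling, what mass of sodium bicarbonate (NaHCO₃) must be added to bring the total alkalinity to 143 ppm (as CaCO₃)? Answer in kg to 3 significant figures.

Volume: 158,000 US gal × 3.785 L/gal = 598,030 L.
After draining 40% and refilling: 214 × 0.60 + 6 × 0.40 = 130.8 ppm.
Deficit to target: 143 − 130.8 = 12.2 mg/L.
As CaCO₃: 12.2 mg/L × 598,030 L = 7296 g; ÷ 50 g/eq ÷ 1 = 145.9 mol NaHCO₃.
Mass: 145.9 × 84 = 12,260 g.

12.3 kg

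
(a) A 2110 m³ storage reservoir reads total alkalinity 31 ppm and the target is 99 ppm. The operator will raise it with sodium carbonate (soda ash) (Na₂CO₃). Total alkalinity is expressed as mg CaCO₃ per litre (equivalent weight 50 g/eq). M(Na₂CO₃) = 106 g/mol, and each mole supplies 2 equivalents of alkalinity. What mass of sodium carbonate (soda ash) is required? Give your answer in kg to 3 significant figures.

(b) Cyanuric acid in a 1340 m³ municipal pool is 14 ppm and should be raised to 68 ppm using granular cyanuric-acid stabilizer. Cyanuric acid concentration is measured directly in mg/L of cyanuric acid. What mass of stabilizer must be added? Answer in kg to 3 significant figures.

(a) 152 kg; (b) 72.4 kg

(a) Volume: 2110 m³ = 2,110,000 L.
(a) Alkalinity to add: (99 − 31) = 68 mg/L as CaCO₃ × 2,110,000 L = 143,500 g as CaCO₃.
(a) Equivalents: 143,500 g ÷ 50 g/eq = 2870 eq.
(a) Each mole of Na₂CO₃ supplies 2 eq, so 2870 / 2 = 1435 mol.
(a) Mass: 1435 mol × 106 g/mol = 152,100 g.

(b) Volume: 1340 m³ = 1,340,000 L.
(b) CYA to add: (68 − 14) = 54 mg/L × 1,340,000 L = 72,360 g cyanuric acid.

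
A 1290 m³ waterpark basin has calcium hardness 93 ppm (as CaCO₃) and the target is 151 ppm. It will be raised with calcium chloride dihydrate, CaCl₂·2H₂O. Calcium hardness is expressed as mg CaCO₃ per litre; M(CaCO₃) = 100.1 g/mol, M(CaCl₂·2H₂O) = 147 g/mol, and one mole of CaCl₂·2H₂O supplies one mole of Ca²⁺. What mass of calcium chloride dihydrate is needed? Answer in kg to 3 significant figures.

110 kg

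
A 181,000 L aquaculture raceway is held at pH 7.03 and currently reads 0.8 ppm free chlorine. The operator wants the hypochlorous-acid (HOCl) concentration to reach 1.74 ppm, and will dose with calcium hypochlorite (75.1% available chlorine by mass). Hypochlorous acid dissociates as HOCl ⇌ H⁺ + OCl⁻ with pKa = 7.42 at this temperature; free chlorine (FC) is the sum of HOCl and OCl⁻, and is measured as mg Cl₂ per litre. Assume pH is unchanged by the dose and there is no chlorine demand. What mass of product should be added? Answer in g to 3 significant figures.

397 g

[OCl⁻]/[HOCl] = 10^(pH − pKa) = 10^(7.03 − 7.42) = 0.4074; fraction as HOCl = 1/(1 + 0.4074) = 0.7105.
Free chlorine required for 1.74 ppm HOCl: 1.74 / 0.7105 = 2.449 ppm.
FC to add: 2.449 − 0.8 = 1.649 mg/L as Cl₂.
Cl₂ equivalent: 1.649 mg/L × 181,000 L = 298.4 g.
Product at 75.1% available Cl: 298.4 / 0.751 = 397.4 g.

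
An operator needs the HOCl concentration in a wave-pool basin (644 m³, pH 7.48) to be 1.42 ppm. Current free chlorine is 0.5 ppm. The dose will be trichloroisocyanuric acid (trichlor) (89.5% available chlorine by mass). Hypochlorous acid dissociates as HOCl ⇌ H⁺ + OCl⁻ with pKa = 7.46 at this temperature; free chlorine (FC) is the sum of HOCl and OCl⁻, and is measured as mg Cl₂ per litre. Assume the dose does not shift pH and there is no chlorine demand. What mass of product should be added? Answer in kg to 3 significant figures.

Volume: 644 m³ = 644,000 L.
[OCl⁻]/[HOCl] = 10^(pH − pKa) = 10^(7.48 − 7.46) = 1.047; fraction as HOCl = 1/(1 + 1.047) = 0.4885.
Free chlorine required for 1.42 ppm HOCl: 1.42 / 0.4885 = 2.907 ppm.
FC to add: 2.907 − 0.5 = 2.407 mg/L as Cl₂.
Cl₂ equivalent: 2.407 mg/L × 644,000 L = 1550 g.
Product at 89.5% available Cl: 1550 / 0.895 = 1732 g.

1.73 kg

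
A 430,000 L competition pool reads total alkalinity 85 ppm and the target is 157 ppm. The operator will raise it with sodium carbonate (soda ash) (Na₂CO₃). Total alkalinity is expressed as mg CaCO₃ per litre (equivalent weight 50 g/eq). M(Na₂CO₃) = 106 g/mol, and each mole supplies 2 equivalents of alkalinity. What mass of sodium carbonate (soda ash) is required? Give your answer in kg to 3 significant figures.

32.8 kg

Alkalinity to add: (157 − 85) = 72 mg/L as CaCO₃ × 430,000 L = 30,960 g as CaCO₃.
Equivalents: 30,960 g ÷ 50 g/eq = 619.2 eq.
Each mole of Na₂CO₃ supplies 2 eq, so 619.2 / 2 = 309.6 mol.
Mass: 309.6 mol × 106 g/mol = 32,820 g.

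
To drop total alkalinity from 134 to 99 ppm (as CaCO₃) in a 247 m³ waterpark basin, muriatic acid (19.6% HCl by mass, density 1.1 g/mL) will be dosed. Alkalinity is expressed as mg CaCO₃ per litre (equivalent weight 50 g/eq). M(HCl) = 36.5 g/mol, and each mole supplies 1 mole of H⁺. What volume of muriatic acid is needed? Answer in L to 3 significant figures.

Volume: 247 m³ = 247,000 L.
Alkalinity to neutralize: (134 − 99) = 35 mg/L as CaCO₃ × 247,000 L = 8645 g as CaCO₃.
Equivalents of H⁺ required: 8645 ÷ 50 g/eq = 172.9 eq = 172.9 mol HCl.
Mass of HCl: 172.9 × 36.5 = 6311 g.
Mass of 19.6% solution: 6311 / 0.196 = 32,200 g.
Volume: 32,200 g ÷ 1.1 g/mL = 29,270 mL.

29.3 L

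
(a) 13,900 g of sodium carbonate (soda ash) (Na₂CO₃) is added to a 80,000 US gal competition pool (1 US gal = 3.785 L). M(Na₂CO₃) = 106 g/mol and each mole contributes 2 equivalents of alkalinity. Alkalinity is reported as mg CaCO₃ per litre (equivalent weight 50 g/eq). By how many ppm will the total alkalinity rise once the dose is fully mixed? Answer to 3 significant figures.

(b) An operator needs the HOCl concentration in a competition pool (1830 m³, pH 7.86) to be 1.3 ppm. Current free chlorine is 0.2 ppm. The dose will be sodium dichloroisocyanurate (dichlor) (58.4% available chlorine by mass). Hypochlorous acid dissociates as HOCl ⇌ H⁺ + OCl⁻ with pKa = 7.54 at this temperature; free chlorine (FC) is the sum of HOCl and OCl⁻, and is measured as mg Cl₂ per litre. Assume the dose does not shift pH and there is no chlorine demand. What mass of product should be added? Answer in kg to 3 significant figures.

(a) Volume: 80,000 US gal × 3.785 L/gal = 302,800 L.
(a) Moles of Na₂CO₃: 13,900 g ÷ 106 g/mol = 131.1 mol → 262.3 eq of alkalinity.
(a) As CaCO₃: 262.3 eq × 50 g/eq = 13,110 g.
(a) Rise: 13,110 g / 302,800 L × 1000 = 43.31 mg/L.

(b) Volume: 1830 m³ = 1,830,000 L.
(b) [OCl⁻]/[HOCl] = 10^(pH − pKa) = 10^(7.86 − 7.54) = 2.089; fraction as HOCl = 1/(1 + 2.089) = 0.3237.
(b) Free chlorine required for 1.3 ppm HOCl: 1.3 / 0.3237 = 4.016 ppm.
(b) FC to add: 4.016 − 0.2 = 3.816 mg/L as Cl₂.
(b) Cl₂ equivalent: 3.816 mg/L × 1,830,000 L = 6983 g.
(b) Product at 58.4% available Cl: 6983 / 0.584 = 11,960 g.

(a) 43.3 ppm; (b) 12.0 kg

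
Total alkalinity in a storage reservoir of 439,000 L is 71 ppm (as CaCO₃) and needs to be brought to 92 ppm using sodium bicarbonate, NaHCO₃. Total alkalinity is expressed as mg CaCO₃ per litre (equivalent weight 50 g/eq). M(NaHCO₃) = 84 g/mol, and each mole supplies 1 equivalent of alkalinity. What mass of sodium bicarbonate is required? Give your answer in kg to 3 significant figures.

15.5 kg

Alkalinity to add: (92 − 71) = 21 mg/L as CaCO₃ × 439,000 L = 9219 g as CaCO₃.
Equivalents: 9219 g ÷ 50 g/eq = 184.4 eq.
NaHCO₃ supplies 1 eq per mole → 184.4 mol.
Mass: 184.4 mol × 84 g/mol = 15,490 g.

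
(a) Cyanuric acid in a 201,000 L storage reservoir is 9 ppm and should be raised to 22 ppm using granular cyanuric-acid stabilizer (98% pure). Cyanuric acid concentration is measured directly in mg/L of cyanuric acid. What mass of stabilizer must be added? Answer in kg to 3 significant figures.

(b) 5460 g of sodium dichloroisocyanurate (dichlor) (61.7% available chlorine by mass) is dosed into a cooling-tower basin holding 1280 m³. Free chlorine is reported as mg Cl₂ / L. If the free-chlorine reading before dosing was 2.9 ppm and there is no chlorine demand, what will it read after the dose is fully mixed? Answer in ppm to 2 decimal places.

(a) CYA to add: (22 − 9) = 13 mg/L × 201,000 L = 2613 g cyanuric acid.
(a) At 98% purity: 2613 / 0.98 = 2666 g product.

(b) Volume: 1280 m³ = 1,280,000 L.
(b) Available chlorine delivered: 5460 g × 0.617 = 3369 g as Cl₂.
(b) Concentration rise: 3369 g / 1,280,000 L = 2.632 mg/L = 2.63 ppm.
(b) Final FC: 2.9 + 2.63 = 5.53 ppm.

(a) 2.67 kg; (b) 5.53 ppm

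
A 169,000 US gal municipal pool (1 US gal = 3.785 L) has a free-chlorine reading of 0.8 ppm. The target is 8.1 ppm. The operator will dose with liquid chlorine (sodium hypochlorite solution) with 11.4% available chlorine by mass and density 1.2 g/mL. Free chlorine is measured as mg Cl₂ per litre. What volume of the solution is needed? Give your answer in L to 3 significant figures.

34.1 L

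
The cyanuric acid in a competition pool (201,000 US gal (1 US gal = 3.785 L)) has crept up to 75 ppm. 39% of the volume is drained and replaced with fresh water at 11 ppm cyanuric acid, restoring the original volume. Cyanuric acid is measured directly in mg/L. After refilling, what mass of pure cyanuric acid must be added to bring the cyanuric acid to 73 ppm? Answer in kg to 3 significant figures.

17.5 kg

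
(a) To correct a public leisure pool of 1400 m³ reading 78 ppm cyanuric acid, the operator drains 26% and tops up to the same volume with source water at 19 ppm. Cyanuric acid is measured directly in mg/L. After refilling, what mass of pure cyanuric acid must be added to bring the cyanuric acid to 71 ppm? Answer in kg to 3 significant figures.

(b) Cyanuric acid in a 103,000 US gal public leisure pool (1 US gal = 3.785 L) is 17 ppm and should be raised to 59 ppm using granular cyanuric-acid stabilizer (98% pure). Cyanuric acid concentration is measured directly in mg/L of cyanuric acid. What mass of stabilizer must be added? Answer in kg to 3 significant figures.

(a) 11.7 kg; (b) 16.7 kg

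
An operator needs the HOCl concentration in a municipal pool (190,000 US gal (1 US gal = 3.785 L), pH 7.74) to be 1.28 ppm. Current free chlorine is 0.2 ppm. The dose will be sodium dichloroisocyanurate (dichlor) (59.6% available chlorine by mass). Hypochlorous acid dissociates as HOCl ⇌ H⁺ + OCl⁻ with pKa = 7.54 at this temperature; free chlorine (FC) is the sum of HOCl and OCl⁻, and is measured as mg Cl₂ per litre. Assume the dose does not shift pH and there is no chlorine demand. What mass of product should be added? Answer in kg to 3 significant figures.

Volume: 190,000 US gal × 3.785 L/gal = 719,150 L.
[OCl⁻]/[HOCl] = 10^(pH − pKa) = 10^(7.74 − 7.54) = 1.585; fraction as HOCl = 1/(1 + 1.585) = 0.3869.
Free chlorine required for 1.28 ppm HOCl: 1.28 / 0.3869 = 3.309 ppm.
FC to add: 3.309 − 0.2 = 3.109 mg/L as Cl₂.
Cl₂ equivalent: 3.109 mg/L × 719,150 L = 2236 g.
Product at 59.6% available Cl: 2236 / 0.596 = 3751 g.

3.75 kg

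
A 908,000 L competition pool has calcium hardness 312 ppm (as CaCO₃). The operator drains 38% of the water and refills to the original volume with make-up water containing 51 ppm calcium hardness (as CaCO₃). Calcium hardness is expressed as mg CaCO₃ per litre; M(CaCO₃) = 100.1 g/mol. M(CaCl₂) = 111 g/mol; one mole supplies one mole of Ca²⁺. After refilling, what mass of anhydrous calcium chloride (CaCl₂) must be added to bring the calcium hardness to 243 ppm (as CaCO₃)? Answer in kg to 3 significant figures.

After draining 38% and refilling: 312 × 0.62 + 51 × 0.38 = 212.82 ppm.
Deficit to target: 243 − 212.82 = 30.18 mg/L.
As CaCO₃: 30.18 mg/L × 908,000 L = 27,400 g; ÷ 100.1 = 273.8 mol Ca²⁺.
Mass: 273.8 × 111 = 30,390 g.

30.4 kg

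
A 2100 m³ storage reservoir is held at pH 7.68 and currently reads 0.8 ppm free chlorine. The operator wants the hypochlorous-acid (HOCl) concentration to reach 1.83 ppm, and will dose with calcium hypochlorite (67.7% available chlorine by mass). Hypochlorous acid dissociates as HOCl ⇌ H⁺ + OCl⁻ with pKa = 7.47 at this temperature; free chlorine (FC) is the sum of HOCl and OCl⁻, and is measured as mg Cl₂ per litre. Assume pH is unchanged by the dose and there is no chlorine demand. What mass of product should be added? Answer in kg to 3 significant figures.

12.4 kg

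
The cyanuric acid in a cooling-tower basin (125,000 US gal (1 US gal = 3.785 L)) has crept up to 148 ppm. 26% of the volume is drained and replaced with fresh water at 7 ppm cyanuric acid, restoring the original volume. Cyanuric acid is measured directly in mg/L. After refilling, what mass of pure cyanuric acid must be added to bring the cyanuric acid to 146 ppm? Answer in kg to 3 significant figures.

Volume: 125,000 US gal × 3.785 L/gal = 473,125 L.
After draining 26% and refilling: 148 × 0.74 + 7 × 0.26 = 111.34 ppm.
Deficit to target: 146 − 111.34 = 34.66 mg/L.
Mass: 34.66 mg/L × 473,125 L = 16,400 g cyanuric acid.

16.4 kg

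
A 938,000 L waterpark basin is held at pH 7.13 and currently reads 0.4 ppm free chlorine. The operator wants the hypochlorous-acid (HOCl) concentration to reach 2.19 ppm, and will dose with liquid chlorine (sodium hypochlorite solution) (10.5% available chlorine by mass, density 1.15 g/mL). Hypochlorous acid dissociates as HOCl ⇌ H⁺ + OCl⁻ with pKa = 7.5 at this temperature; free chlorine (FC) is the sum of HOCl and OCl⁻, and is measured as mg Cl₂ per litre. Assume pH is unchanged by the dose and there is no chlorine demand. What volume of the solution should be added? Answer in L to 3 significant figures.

21.2 L

[OCl⁻]/[HOCl] = 10^(pH − pKa) = 10^(7.13 − 7.5) = 0.4266; fraction as HOCl = 1/(1 + 0.4266) = 0.701.
Free chlorine required for 2.19 ppm HOCl: 2.19 / 0.701 = 3.124 ppm.
FC to add: 3.124 − 0.4 = 2.724 mg/L as Cl₂.
Cl₂ equivalent: 2.724 mg/L × 938,000 L = 2555 g.
Product at 10.5% available Cl: 2555 / 0.105 = 24,340 g.
Volume: 24,340 g ÷ 1.15 g/mL = 21,160 mL.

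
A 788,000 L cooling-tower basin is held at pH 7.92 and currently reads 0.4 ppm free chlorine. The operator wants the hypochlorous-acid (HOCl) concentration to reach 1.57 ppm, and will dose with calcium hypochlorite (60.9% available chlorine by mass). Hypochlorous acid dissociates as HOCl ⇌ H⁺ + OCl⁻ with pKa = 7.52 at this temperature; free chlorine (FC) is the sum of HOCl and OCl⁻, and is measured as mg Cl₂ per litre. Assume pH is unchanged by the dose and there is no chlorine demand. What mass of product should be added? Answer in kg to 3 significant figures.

[OCl⁻]/[HOCl] = 10^(pH − pKa) = 10^(7.92 − 7.52) = 2.512; fraction as HOCl = 1/(1 + 2.512) = 0.2847.
Free chlorine required for 1.57 ppm HOCl: 1.57 / 0.2847 = 5.514 ppm.
FC to add: 5.514 − 0.4 = 5.114 mg/L as Cl₂.
Cl₂ equivalent: 5.114 mg/L × 788,000 L = 4030 g.
Product at 60.9% available Cl: 4030 / 0.609 = 6617 g.

6.62 kg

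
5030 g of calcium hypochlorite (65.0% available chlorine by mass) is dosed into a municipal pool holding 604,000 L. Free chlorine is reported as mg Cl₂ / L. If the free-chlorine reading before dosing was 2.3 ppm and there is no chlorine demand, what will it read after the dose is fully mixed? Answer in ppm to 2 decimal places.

Available chlorine delivered: 5030 g × 0.65 = 3270 g as Cl₂.
Concentration rise: 3270 g / 604,000 L = 5.413 mg/L = 5.41 ppm.
Final FC: 2.3 + 5.41 = 7.71 ppm.

7.71 ppm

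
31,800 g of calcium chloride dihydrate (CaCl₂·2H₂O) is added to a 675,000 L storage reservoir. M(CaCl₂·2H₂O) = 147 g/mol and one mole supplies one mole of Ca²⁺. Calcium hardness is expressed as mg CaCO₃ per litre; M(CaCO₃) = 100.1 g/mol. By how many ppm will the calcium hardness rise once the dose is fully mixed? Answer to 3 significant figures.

32.1 ppm

Moles of Ca²⁺: 31,800 g ÷ 147 g/mol = 216.3 mol.
As CaCO₃: 216.3 mol × 100.1 g/mol = 21,650 g.
Rise: 21,650 g / 675,000 L × 1000 = 32.08 mg/L.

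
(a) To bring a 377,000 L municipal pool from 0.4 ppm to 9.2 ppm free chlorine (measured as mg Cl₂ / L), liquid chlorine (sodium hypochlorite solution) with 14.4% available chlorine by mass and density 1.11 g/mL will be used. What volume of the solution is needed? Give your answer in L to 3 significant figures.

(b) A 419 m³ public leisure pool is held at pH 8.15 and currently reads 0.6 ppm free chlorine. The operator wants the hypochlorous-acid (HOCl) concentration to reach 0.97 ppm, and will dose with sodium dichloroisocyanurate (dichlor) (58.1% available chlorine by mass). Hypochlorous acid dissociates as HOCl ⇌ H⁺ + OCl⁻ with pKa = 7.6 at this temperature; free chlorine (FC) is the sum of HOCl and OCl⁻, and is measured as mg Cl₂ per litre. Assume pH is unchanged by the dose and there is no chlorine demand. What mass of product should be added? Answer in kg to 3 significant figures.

(a) 20.8 L; (b) 2.75 kg

(a) Chlorine deficit: 9.2 − 0.4 = 8.8 ppm = 8.8 mg/L as Cl₂.
(a) Cl₂ equivalent needed: 8.8 mg/L × 377,000 L = 3,318,000 mg = 3318 g.
(a) Product at 14.4% available chlorine: 3318 / 0.144 = 23,040 g.
(a) Volume at density 1.11 g/mL: 23,040 g ÷ 1.11 g/mL = 20,760 mL.

(b) Volume: 419 m³ = 419,000 L.
(b) [OCl⁻]/[HOCl] = 10^(pH − pKa) = 10^(8.15 − 7.6) = 3.548; fraction as HOCl = 1/(1 + 3.548) = 0.2199.
(b) Free chlorine required for 0.97 ppm HOCl: 0.97 / 0.2199 = 4.412 ppm.
(b) FC to add: 4.412 − 0.6 = 3.812 mg/L as Cl₂.
(b) Cl₂ equivalent: 3.812 mg/L × 419,000 L = 1597 g.
(b) Product at 58.1% available Cl: 1597 / 0.581 = 2749 g.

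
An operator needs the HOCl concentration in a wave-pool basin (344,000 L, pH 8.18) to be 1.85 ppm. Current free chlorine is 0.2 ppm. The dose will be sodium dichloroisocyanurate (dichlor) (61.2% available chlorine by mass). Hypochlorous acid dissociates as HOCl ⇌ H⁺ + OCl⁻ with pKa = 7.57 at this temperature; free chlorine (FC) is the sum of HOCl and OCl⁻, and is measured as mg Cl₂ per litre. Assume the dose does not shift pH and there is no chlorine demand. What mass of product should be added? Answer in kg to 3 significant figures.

[OCl⁻]/[HOCl] = 10^(pH − pKa) = 10^(8.18 − 7.57) = 4.074; fraction as HOCl = 1/(1 + 4.074) = 0.1971.
Free chlorine required for 1.85 ppm HOCl: 1.85 / 0.1971 = 9.387 ppm.
FC to add: 9.387 − 0.2 = 9.187 mg/L as Cl₂.
Cl₂ equivalent: 9.187 mg/L × 344,000 L = 3160 g.
Product at 61.2% available Cl: 3160 / 0.612 = 5164 g.

5.16 kg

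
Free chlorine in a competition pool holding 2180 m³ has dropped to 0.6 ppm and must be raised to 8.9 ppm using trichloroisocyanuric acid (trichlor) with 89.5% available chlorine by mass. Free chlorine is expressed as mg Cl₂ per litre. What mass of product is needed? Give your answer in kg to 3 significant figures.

Volume: 2180 m³ = 2,180,000 L.
Chlorine deficit: 8.9 − 0.6 = 8.3 ppm = 8.3 mg/L as Cl₂.
Cl₂ equivalent needed: 8.3 mg/L × 2,180,000 L = 18,090,000 mg = 18,090 g.
Product at 89.5% available chlorine: 18,090 / 0.895 = 20,220 g.

20.2 kg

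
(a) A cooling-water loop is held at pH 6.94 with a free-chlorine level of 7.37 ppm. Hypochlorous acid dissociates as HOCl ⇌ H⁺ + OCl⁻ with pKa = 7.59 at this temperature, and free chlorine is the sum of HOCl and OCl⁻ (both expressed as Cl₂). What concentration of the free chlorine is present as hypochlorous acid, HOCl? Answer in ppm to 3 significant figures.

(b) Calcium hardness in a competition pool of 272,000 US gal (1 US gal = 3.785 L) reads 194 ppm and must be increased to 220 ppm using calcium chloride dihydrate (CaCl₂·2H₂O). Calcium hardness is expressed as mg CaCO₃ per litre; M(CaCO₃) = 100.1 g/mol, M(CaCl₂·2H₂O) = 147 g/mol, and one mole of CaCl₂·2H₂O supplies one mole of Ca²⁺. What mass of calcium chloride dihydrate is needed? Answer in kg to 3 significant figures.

(a) [OCl⁻]/[HOCl] = 10^(pH − pKa) = 10^(6.94 − 7.59) = 10^-0.65 = 0.2239.
(a) Fraction as HOCl = 1 / (1 + 0.2239) = 0.8171.
(a) HOCl = 0.8171 × 7.37 ppm = 6.022 ppm.

(b) Volume: 272,000 US gal × 3.785 L/gal = 1,029,520 L.
(b) Hardness to add: (220 − 194) = 26 mg/L as CaCO₃ × 1,029,520 L = 26,770 g as CaCO₃.
(b) Moles of Ca²⁺ (1 mol Ca²⁺ ≡ 1 mol CaCO₃): 26,770 / 100.1 g/mol = 267.4 mol.
(b) Mass of CaCl₂·2H₂O: 267.4 × 147 = 39,310 g.

(a) 6.02 ppm; (b) 39.3 kg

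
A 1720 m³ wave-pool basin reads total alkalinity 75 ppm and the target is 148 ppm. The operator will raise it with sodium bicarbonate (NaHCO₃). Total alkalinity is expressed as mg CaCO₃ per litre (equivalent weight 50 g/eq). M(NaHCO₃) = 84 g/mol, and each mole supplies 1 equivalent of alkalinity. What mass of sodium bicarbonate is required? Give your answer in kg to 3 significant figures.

211 kg

Volume: 1720 m³ = 1,720,000 L.
Alkalinity to add: (148 − 75) = 73 mg/L as CaCO₃ × 1,720,000 L = 125,600 g as CaCO₃.
Equivalents: 125,600 g ÷ 50 g/eq = 2511 eq.
NaHCO₃ supplies 1 eq per mole → 2511 mol.
Mass: 2511 mol × 84 g/mol = 210,900 g.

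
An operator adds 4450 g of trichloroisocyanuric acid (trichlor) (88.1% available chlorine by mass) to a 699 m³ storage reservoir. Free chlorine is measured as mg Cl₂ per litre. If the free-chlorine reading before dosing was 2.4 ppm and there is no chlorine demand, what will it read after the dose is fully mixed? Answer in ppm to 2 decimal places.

Volume: 699 m³ = 699,000 L.
Available chlorine delivered: 4450 g × 0.881 = 3920 g as Cl₂.
Concentration rise: 3920 g / 699,000 L = 5.609 mg/L = 5.61 ppm.
Final FC: 2.4 + 5.61 = 8.01 ppm.

8.01 ppm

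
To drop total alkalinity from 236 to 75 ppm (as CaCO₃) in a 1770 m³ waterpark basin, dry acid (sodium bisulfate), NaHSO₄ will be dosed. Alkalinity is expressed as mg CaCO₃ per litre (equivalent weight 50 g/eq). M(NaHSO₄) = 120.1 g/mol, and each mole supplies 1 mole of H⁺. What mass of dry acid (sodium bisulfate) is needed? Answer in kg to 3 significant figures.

684 kg

Volume: 1770 m³ = 1,770,000 L.
Alkalinity to neutralize: (236 − 75) = 161 mg/L as CaCO₃ × 1,770,000 L = 285,000 g as CaCO₃.
Equivalents of H⁺ required: 285,000 ÷ 50 g/eq = 5699 eq = 5699 mol NaHSO₄.
Mass of NaHSO₄: 5699 × 120.1 = 684,500 g.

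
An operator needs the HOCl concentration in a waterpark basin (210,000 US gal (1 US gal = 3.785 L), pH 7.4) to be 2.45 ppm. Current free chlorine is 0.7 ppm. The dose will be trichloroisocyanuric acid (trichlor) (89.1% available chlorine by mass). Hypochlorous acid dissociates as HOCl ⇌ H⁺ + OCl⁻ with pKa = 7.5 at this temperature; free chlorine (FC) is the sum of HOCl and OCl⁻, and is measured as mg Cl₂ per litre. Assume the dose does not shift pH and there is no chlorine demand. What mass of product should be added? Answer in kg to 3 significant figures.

Volume: 210,000 US gal × 3.785 L/gal = 794,850 L.
[OCl⁻]/[HOCl] = 10^(pH − pKa) = 10^(7.4 − 7.5) = 0.7943; fraction as HOCl = 1/(1 + 0.7943) = 0.5573.
Free chlorine required for 2.45 ppm HOCl: 2.45 / 0.5573 = 4.396 ppm.
FC to add: 4.396 − 0.7 = 3.696 mg/L as Cl₂.
Cl₂ equivalent: 3.696 mg/L × 794,850 L = 2938 g.
Product at 89.1% available Cl: 2938 / 0.891 = 3297 g.

3.30 kg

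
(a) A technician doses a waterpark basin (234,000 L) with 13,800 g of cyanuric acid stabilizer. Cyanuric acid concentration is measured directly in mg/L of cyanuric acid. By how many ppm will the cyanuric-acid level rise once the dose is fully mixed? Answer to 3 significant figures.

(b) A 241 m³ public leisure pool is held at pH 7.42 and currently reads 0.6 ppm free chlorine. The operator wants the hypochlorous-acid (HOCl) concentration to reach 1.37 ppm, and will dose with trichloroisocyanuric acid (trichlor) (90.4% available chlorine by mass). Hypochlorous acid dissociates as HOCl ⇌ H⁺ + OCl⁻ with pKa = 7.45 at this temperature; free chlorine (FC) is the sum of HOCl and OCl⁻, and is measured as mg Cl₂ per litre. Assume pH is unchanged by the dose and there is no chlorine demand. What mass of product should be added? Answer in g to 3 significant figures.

(a) 59.0 ppm; (b) 546 g

(a) Rise: 13,800 g / 234,000 L × 1000 = 58.97 mg/L.

(b) Volume: 241 m³ = 241,000 L.
(b) [OCl⁻]/[HOCl] = 10^(pH − pKa) = 10^(7.42 − 7.45) = 0.9333; fraction as HOCl = 1/(1 + 0.9333) = 0.5173.
(b) Free chlorine required for 1.37 ppm HOCl: 1.37 / 0.5173 = 2.649 ppm.
(b) FC to add: 2.649 − 0.6 = 2.049 mg/L as Cl₂.
(b) Cl₂ equivalent: 2.049 mg/L × 241,000 L = 493.7 g.
(b) Product at 90.4% available Cl: 493.7 / 0.904 = 546.1 g.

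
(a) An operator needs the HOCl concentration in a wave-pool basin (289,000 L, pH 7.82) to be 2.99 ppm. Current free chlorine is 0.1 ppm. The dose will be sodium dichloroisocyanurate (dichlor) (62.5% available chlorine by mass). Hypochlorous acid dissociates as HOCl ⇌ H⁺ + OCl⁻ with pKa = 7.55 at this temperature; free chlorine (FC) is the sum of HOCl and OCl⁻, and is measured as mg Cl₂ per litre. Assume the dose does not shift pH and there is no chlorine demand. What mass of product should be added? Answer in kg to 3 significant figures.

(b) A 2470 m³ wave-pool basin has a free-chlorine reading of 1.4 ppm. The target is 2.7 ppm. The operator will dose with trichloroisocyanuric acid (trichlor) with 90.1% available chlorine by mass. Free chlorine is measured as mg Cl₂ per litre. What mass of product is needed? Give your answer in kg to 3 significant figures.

(a) 3.91 kg; (b) 3.56 kg

(a) [OCl⁻]/[HOCl] = 10^(pH − pKa) = 10^(7.82 − 7.55) = 1.862; fraction as HOCl = 1/(1 + 1.862) = 0.3494.
(a) Free chlorine required for 2.99 ppm HOCl: 2.99 / 0.3494 = 8.558 ppm.
(a) FC to add: 8.558 − 0.1 = 8.458 mg/L as Cl₂.
(a) Cl₂ equivalent: 8.458 mg/L × 289,000 L = 2444 g.
(a) Product at 62.5% available Cl: 2444 / 0.625 = 3911 g.

(b) Volume: 2470 m³ = 2,470,000 L.
(b) Chlorine deficit: 2.7 − 1.4 = 1.3 ppm = 1.3 mg/L as Cl₂.
(b) Cl₂ equivalent needed: 1.3 mg/L × 2,470,000 L = 3,211,000 mg = 3211 g.
(b) Product at 90.1% available chlorine: 3211 / 0.901 = 3564 g.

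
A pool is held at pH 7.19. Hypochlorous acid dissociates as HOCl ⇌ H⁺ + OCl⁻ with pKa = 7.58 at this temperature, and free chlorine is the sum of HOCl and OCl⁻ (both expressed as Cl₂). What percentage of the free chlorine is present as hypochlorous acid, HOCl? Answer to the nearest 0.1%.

71.1%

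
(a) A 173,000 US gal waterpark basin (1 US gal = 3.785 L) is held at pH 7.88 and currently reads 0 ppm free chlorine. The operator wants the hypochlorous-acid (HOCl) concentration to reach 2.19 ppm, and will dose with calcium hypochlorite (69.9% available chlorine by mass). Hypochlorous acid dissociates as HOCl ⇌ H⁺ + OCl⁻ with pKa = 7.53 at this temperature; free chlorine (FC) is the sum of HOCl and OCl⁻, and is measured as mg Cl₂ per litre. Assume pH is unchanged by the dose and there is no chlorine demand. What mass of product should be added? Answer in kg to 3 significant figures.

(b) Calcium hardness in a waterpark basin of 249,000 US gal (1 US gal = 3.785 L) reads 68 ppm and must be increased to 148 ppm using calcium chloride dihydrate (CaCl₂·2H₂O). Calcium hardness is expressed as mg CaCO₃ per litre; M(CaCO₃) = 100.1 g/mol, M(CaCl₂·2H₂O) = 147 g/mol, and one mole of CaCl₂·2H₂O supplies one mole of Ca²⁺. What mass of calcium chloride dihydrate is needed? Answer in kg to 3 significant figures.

(a) 6.64 kg; (b) 111 kg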